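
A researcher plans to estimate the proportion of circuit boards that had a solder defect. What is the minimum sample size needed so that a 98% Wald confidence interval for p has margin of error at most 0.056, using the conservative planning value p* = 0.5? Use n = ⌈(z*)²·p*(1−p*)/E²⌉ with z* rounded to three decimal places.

n = 432

For 98% confidence, z* = 2.326.
p*(1−p*) = 0.2500.
(z*)²·p*(1−p*)/E² = 5.410276·0.2500/0.003136 = 431.304.
⌈431.304⌉ = 432.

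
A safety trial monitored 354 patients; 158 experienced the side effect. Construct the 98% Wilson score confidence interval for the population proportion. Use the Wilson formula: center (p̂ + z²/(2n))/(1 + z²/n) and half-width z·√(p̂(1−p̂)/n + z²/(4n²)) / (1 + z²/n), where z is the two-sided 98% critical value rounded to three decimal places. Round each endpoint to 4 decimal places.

p̂ = 158/354 = 0.44633; z = 2.326, so z² = 5.410276.
Denominator 1 + z²/n = 1 + 5.410276/354 = 1.015283.
Center = (0.44633 + 0.007642)/1.015283 = 0.44714.
Radicand: p̂(1−p̂)/n + z²/(4n²) = 0.000698077 + 0.000010793 = 0.000708870.
Half-width = 2.326·√0.000708870/1.015283 = 0.06100.
Interval: 0.44714 ± 0.06100 → (0.3861, 0.5081).

(0.3861, 0.5081)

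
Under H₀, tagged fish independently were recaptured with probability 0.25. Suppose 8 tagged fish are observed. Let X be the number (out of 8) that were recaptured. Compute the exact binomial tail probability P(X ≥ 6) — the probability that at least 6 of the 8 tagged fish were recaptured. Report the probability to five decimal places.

P = 0.00423

X is binomial with n = 8 and p = 0.25.
P(X ≥ 6) = C(8,6)·0.25^6·0.75^2 + C(8,7)·0.25^7·0.75^1 + C(8,8)·0.25^8·0.75^0.
= 0.003845 + 0.000366 + 0.000015 = 0.00423.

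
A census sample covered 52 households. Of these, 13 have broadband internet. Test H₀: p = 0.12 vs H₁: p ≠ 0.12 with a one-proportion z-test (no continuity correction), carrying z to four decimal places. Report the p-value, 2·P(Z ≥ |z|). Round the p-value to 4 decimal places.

The sample proportion is 13/52 = 0.25000.
Under H₀, SE = √(p₀(1−p₀)/n) = √(0.12·0.88/52) = √0.002030769 = 0.045064.
Test statistic (full precision, shown to 4 dp): z = (13/52 − 0.12)/SE₀ ≈ 2.8848.
From the standard normal, 2·P(Z ≥ |z|) = 0.0039.

p-value = 0.0039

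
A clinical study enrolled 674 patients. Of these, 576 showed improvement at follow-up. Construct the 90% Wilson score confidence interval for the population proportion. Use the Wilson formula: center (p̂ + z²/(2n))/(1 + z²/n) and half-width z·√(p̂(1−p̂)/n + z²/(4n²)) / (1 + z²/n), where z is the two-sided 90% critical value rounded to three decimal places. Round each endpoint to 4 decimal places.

Here p̂ = 576/674 = 0.85460 and z = 1.645 (z² = 2.706025).
Denominator 1 + z²/n = 1 + 2.706025/674 = 1.004015.
Adjusted center: (0.85460 + z²/(2n))/1.004015 = 0.85318.
Radicand: p̂(1−p̂)/n + z²/(4n²) = 0.000184361 + 0.000001489 = 0.000185850.
Half-width = z·√(radicand)/denom = 1.645·0.013633/1.004015 = 0.02234.
Interval: 0.85318 ± 0.02234 → (0.8308, 0.8755).

(0.8308, 0.8755)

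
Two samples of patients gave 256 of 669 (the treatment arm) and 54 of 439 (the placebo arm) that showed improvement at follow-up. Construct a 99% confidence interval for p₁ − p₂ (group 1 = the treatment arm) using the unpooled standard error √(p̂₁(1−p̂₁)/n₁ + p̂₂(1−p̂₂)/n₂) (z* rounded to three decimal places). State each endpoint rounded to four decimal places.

p̂₁ = 256/669 = 0.38266, p̂₂ = 54/439 = 0.12301; p̂₁ − p̂₂ = 0.25965.
Unpooled SE = √(p̂₁(1−p̂₁)/n₁ + p̂₂(1−p̂₂)/n₂) = √(0.000353111 + 0.000245732) = 0.024471.
z* = 2.576 at the 99% level. Margin = 2.576·0.024471 = 0.06304.
CI: 0.25965 ± 0.06304 = (0.1966, 0.3227).

(0.1966, 0.3227)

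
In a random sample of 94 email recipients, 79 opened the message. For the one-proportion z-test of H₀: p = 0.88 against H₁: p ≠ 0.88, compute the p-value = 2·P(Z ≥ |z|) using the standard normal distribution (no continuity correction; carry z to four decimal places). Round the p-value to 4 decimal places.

With x = 79 successes in n = 94, p̂ = 0.84043.
Under H₀, SE = √(p₀(1−p₀)/n) = √(0.88·0.12/94) = √0.001123404 = 0.033517.
z = (p̂ − p₀)/SE = (79/94 − 0.88)/0.033517 ≈ -1.1807.
From the standard normal, 2·P(Z ≥ |z|) = 0.2377.

p-value = 0.2377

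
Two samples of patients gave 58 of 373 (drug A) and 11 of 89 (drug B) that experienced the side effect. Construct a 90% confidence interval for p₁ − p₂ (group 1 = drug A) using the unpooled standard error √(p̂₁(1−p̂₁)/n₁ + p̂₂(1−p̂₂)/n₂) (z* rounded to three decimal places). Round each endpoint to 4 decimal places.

(-0.0333, 0.0971)

p̂₁ = 0.15550, p̂₂ = 0.12360, so the observed difference is 0.03190.
Unpooled SE = √(p̂₁(1−p̂₁)/n₁ + p̂₂(1−p̂₂)/n₂) = √(0.000352056 + 0.001217075) = 0.039612.
The 90% critical value is z* = 1.645. Margin of error = 0.06516.
Interval: 0.03190 ± 0.06516 → (-0.0333, 0.0971).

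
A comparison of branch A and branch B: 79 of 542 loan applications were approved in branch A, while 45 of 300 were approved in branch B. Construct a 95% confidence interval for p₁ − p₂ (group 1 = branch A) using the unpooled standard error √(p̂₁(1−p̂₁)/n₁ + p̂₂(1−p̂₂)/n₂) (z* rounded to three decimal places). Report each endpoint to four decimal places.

(-0.0544, 0.0459)

p̂₁ = 0.14576, p̂₂ = 0.15000, so the observed difference is -0.00424.
SE = √(0.000229726 + 0.000425000) = √0.000654726 = 0.025588.
The 95% critical value is z* = 1.960. Margin = 1.960·0.025588 = 0.05015.
Interval: -0.00424 ± 0.05015 → (-0.0544, 0.0459).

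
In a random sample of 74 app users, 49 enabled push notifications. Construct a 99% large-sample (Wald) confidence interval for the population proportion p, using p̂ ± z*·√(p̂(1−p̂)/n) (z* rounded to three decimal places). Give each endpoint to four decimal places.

(0.5205, 0.8038)

The sample proportion is 49/74 = 0.66216.
Standard error of p̂: √(0.223703/74) = √0.003023019 = 0.054982.
For 99% confidence, z* = 2.576.
Margin of error: 2.576 × 0.054982 = 0.14163.
Interval: 0.66216 ± 0.14163 → (0.5205, 0.8038).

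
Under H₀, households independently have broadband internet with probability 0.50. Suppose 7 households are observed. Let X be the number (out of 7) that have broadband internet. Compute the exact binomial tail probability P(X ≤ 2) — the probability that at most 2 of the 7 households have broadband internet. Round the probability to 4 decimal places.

P = 0.2266

X is binomial with n = 7 and p = 0.50.
P(X ≤ 2) = C(7,0)·0.50^0·0.50^7 + C(7,1)·0.50^1·0.50^6 + C(7,2)·0.50^2·0.50^5.
= 0.007812 + 0.054688 + 0.164062 = 0.2266.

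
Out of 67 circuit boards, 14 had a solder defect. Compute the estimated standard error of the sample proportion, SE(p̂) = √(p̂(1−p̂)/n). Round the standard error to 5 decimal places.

SE = 0.04967

The sample proportion is 14/67 = 0.20896.
p̂(1−p̂) = 0.20896·0.79104 = 0.165296.
SE = √(0.165296/67) = √0.002467104 = 0.04967.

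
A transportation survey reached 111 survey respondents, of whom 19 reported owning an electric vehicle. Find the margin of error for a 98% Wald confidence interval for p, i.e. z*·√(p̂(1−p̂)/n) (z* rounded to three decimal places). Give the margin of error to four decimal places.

With x = 19 successes in n = 111, p̂ = 0.17117.
Standard error of p̂: √(0.141872/111) = √0.001278123 = 0.035751.
The 98% critical value is z* = 2.326.
Margin of error = z*·SE = 2.326 × 0.035751 = 0.0832.

ME = 0.0832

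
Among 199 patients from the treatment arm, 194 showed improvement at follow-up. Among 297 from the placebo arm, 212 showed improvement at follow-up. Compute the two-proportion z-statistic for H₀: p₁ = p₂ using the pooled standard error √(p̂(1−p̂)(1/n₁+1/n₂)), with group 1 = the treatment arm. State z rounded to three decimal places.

z = 7.395

Sample proportions: p̂₁ = 194/199 = 0.97487 and p̂₂ = 212/297 = 0.71380.
Pooled p̂ = (194+212)/(199+297) = 406/496 = 0.81855.
Pooled SE = √[0.1485269·0.00839213] ≈ 0.035305.
z = 0.26107/0.035305 = 7.395.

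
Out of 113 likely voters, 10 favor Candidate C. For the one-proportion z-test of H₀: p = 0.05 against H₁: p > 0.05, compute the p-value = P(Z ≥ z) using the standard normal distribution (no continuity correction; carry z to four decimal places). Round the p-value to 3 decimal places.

p-value = 0.030

With x = 10 successes in n = 113, p̂ = 0.08850.
Null standard error: √(0.05·0.95/113) = √0.000420354 = 0.020503.
z = (p̂ − p₀)/SE = (10/113 − 0.05)/0.020503 ≈ 1.8776.
p-value = P(Z ≥ z) with z = 1.8776 → 0.030.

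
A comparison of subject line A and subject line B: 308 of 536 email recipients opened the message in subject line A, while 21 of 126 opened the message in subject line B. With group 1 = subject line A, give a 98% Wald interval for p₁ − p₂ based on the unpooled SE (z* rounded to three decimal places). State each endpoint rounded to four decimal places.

(0.3161, 0.4998)

p̂₁ = 308/536 = 0.57463, p̂₂ = 21/126 = 0.16667; p̂₁ − p̂₂ = 0.40796.
Unpooled SE = √(p̂₁(1−p̂₁)/n₁ + p̂₂(1−p̂₂)/n₂) = √(0.000456028 + 0.001102293) = 0.039476.
z* = 2.326 at the 98% level. Margin = 2.326·0.039476 = 0.09182.
So the interval runs from 0.3161 to 0.4998.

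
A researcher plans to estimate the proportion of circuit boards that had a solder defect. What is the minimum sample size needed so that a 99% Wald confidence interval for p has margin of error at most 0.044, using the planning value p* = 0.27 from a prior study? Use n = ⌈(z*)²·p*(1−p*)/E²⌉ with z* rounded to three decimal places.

n = 676

z* = 2.576 at the 99% level.
p*(1−p*) = 0.27·0.73 = 0.1971.
Required n before rounding: 6.635776 × 0.1971 / 0.044² = 675.574.
Rounding up, n = 676.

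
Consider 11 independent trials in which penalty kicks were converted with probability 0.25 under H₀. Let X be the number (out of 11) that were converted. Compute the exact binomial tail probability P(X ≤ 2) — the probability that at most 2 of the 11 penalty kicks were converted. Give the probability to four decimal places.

X is binomial with n = 11 and p = 0.25.
P(X ≤ 2) = C(11,0)·0.25^0·0.75^11 + C(11,1)·0.25^1·0.75^10 + C(11,2)·0.25^2·0.75^9.
= 0.042235 + 0.154862 + 0.258104 = 0.4552.

P = 0.4552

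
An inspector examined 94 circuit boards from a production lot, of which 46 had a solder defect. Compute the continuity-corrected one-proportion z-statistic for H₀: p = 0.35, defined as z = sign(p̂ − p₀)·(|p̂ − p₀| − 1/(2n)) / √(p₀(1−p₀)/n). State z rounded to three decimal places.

z = 2.725

p̂ = 46/94 = 0.48936. p̂ − p₀ = 0.139362.
1/(2n) = 0.005319.
Corrected numerator: |0.139362| − 0.005319 = 0.134043.
SE₀ = √(0.35·0.65/94) = 0.049196.
z = +0.134043/0.049196 = 2.725.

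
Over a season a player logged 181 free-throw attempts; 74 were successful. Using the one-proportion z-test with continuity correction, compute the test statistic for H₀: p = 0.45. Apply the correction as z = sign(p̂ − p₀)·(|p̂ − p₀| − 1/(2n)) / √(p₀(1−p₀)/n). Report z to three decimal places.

The sample proportion is 74/181 = 0.40884. p̂ − p₀ = -0.041160.
1/(2n) = 0.002762.
Corrected numerator: |-0.041160| − 0.002762 = 0.038398.
Under H₀, SE = √(p₀(1−p₀)/n) = √(0.45·0.55/181) = √0.001367403 = 0.036978.
z = (−)0.038398/0.036978 = -1.038.

z = -1.038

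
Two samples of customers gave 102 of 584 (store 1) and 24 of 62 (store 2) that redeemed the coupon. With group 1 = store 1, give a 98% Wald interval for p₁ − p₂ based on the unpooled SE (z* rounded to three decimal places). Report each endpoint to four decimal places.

(-0.3609, -0.0640)

p̂₁ = 102/584 = 0.17466, p̂₂ = 24/62 = 0.38710; p̂₁ − p̂₂ = -0.21244.
SE = √(0.000246836 + 0.003826659) = √0.004073495 = 0.063824.
For 98% confidence, z* = 2.326. Margin of error = 0.14845.
So the interval runs from -0.3609 to -0.0640.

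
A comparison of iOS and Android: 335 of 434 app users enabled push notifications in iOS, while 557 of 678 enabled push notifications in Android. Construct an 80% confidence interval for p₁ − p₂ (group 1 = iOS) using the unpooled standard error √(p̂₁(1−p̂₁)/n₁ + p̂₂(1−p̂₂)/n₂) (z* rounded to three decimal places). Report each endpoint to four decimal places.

p̂₁ = 0.77189, p̂₂ = 0.82153, so the observed difference is -0.04964.
SE = √(0.000405705 + 0.000216248) = √0.000621953 = 0.024939.
z* = 1.282 at the 80% level. Margin = 1.282·0.024939 = 0.03197.
CI: -0.04964 ± 0.03197 = (-0.0816, -0.0177).

(-0.0816, -0.0177)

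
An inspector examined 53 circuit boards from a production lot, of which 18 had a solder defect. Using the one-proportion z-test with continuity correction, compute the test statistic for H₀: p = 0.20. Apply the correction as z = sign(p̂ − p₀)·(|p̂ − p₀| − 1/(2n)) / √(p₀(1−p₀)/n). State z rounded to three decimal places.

Sample proportion p̂ = 18/53 = 0.33962. p̂ − p₀ = 0.139623.
1/(2n) = 0.009434.
Corrected numerator: |0.139623| − 0.009434 = 0.130189.
Under H₀, SE = √(p₀(1−p₀)/n) = √(0.20·0.80/53) = √0.003018868 = 0.054944.
z = (+)0.130189/0.054944 = 2.369.

z = 2.369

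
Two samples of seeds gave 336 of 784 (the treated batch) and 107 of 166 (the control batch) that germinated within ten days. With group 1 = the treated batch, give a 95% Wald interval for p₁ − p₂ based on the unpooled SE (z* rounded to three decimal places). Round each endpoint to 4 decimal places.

(-0.2966, -0.1354)

p̂₁ = 336/784 = 0.42857, p̂₂ = 107/166 = 0.64458; p̂₁ − p̂₂ = -0.21601.
Unpooled SE = √(p̂₁(1−p̂₁)/n₁ + p̂₂(1−p̂₂)/n₂) = √(0.000312370 + 0.001380103) = 0.041140.
z* = 1.960 at the 95% level. Margin of error = 0.08063.
Interval: -0.21601 ± 0.08063 → (-0.2966, -0.1354).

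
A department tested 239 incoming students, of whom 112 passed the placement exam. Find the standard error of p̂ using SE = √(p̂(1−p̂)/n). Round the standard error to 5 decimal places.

The sample proportion is 112/239 = 0.46862.
p̂(1−p̂) = 0.249015.
Dividing by n and taking the root: √0.001041904 = 0.03228.

SE = 0.03228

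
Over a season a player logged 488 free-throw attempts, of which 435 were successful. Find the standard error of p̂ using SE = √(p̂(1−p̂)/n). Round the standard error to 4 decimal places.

p̂ = 435/488 = 0.89139.
p̂(1−p̂) = 0.096814.
Dividing by n and taking the root: √0.000198389 = 0.0141.

SE = 0.0141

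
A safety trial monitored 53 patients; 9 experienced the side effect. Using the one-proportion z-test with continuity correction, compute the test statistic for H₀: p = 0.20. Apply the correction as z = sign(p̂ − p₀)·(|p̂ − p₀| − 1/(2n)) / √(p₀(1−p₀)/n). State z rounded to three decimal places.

The sample proportion is 9/53 = 0.16981. p̂ − p₀ = -0.030189.
Continuity correction 1/(2n) = 1/106 = 0.009434.
Corrected numerator: |-0.030189| − 0.009434 = 0.020755.
Null standard error: √(0.20·0.80/53) = √0.003018868 = 0.054944.
z = (−)0.020755/0.054944 = -0.378.

z = -0.378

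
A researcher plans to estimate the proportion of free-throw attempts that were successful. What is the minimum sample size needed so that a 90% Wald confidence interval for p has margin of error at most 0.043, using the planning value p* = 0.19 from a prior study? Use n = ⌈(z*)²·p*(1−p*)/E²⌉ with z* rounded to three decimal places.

n = 226

The 90% critical value is z* = 1.645.
p*(1−p*) = 0.19·0.81 = 0.1539.
(z*)²·p*(1−p*)/E² = 2.706025·0.1539/0.001849 = 225.234.
Rounding up, n = 226.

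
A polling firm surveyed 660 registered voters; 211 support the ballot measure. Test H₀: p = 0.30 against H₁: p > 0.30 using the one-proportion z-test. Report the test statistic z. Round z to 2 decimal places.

With x = 211 successes in n = 660, p̂ = 0.31970.
SE₀ = √(0.30·0.70/660) = 0.017838.
Test statistic: z = 0.01970/0.017838 = 1.10.

z = 1.10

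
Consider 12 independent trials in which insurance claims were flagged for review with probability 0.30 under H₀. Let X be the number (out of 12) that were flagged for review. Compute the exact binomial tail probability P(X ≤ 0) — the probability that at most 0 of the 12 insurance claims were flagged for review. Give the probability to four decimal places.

P = 0.0138

X is binomial with n = 12 and p = 0.30.
P(X ≤ 0) = C(12,0)·0.30^0·0.70^12.
= 0.013841 = 0.0138.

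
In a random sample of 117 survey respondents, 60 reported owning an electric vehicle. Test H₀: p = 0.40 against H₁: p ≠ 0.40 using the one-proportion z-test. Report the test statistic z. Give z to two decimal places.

z = 2.49

p̂ = 60/117 = 0.51282.
SE₀ = √(0.40·0.60/117) = 0.045291.
z = (p̂ − p₀)/SE = (0.51282 − 0.40)/0.045291 = 2.49.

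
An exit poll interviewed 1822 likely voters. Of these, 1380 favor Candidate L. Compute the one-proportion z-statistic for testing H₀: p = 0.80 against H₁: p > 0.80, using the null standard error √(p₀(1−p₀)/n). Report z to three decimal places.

z = -4.545

p̂ = 1380/1822 = 0.75741.
SE₀ = √(0.80·0.20/1822) = 0.009371.
Test statistic: z = -0.04259/0.009371 = -4.545.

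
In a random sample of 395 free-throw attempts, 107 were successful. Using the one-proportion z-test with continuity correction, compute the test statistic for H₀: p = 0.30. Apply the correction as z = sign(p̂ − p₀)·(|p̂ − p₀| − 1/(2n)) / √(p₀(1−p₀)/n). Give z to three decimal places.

z = -1.208

The sample proportion is 107/395 = 0.27089. p̂ − p₀ = -0.029114.
1/(2n) = 0.001266.
Corrected numerator: |-0.029114| − 0.001266 = 0.027848.
Null standard error: √(0.30·0.70/395) = √0.000531646 = 0.023057.
z = (−)0.027848/0.023057 = -1.208.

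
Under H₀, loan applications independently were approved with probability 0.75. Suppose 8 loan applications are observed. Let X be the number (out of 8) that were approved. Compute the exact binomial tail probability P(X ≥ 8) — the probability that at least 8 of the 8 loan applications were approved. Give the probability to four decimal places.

P = 0.1001

X is binomial with n = 8 and p = 0.75.
P(X ≥ 8) = C(8,8)·0.75^8·0.25^0.
= 0.100113 = 0.1001.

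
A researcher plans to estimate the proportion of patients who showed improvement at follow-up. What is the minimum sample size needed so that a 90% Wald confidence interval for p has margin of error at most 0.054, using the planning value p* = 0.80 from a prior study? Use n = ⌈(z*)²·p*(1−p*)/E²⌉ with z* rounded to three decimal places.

n = 149

For 90% confidence, z* = 1.645.
p*(1−p*) = 0.80·0.20 = 0.1600.
(z*)²·p*(1−p*)/E² = 2.706025·0.1600/0.002916 = 148.479.
Rounding up, n = 149.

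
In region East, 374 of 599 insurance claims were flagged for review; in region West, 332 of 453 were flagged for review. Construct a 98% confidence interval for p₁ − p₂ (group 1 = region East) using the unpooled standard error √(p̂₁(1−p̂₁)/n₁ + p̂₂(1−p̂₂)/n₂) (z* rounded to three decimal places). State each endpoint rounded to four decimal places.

(-0.1753, -0.0418)

p̂₁ = 0.62437, p̂₂ = 0.73289, so the observed difference is -0.10852.
SE = √(0.000391538 + 0.000432144) = √0.000823682 = 0.028700.
The 98% critical value is z* = 2.326. Margin = 2.326·0.028700 = 0.06676.
Interval: -0.10852 ± 0.06676 → (-0.1753, -0.0418).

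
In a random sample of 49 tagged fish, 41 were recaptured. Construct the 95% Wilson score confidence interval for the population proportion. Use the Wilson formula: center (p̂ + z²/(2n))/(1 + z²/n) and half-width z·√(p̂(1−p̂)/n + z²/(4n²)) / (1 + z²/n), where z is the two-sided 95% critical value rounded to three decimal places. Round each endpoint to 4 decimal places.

(0.7096, 0.9149)

Here p̂ = 41/49 = 0.83673 and z = 1.960 (z² = 3.841600).
Denominator 1 + z²/n = 1 + 3.841600/49 = 1.078400.
Center = (0.83673 + 0.039200)/1.078400 = 0.81225.
Radicand: p̂(1−p̂)/n + z²/(4n²) = 0.002787954 + 0.000400000 = 0.003187954.
Half-width = z·√(radicand)/denom = 1.960·0.056462/1.078400 = 0.10262.
So the interval runs from 0.7096 to 0.9149.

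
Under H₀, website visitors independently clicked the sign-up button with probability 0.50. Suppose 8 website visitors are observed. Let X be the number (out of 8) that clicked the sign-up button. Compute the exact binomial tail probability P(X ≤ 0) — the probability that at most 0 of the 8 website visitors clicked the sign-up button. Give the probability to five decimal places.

P = 0.00391

X ~ Binomial(n=8, p=0.50).
P(X ≤ 0) = C(8,0)·0.50^0·0.50^8.
= 0.003906 = 0.00391.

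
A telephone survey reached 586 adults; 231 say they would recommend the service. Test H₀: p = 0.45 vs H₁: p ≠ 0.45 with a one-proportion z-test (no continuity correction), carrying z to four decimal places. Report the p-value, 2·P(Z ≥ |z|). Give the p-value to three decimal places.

p̂ = 231/586 = 0.39420.
Null standard error: √(0.45·0.55/586) = √0.000422355 = 0.020551.
Test statistic (full precision, shown to 4 dp): z = (231/586 − 0.45)/SE₀ ≈ -2.7153.
p-value = 2·P(Z ≥ |z|) with z = -2.7153 → 0.007.

p-value = 0.007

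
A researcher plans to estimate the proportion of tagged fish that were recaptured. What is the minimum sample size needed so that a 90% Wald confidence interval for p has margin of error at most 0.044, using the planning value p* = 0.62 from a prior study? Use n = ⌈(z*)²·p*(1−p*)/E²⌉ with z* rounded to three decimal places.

z* = 1.645 at the 90% level.
p*(1−p*) = 0.2356.
Required n before rounding: 2.706025 × 0.2356 / 0.044² = 329.308.
⌈329.308⌉ = 330.

n = 330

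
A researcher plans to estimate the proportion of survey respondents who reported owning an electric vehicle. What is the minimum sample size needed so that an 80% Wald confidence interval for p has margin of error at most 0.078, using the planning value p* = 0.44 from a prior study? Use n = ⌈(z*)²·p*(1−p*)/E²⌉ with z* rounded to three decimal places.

z* = 1.282 at the 80% level.
p*(1−p*) = 0.44·0.56 = 0.2464.
(z*)²·p*(1−p*)/E² = 1.643524·0.2464/0.006084 = 66.562.
⌈66.562⌉ = 67.

n = 67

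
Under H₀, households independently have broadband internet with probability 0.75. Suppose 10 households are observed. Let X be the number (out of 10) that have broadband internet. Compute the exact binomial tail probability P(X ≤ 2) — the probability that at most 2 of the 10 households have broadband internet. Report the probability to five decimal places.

P = 0.00042

X is binomial with n = 10 and p = 0.75.
P(X ≤ 2) = C(10,0)·0.75^0·0.25^10 + C(10,1)·0.75^1·0.25^9 + C(10,2)·0.75^2·0.25^8.
= 0.000001 + 0.000029 + 0.000386 = 0.00042.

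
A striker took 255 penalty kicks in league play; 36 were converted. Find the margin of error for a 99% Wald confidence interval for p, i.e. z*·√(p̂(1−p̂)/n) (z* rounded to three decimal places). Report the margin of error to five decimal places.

ME = 0.05617

Sample proportion p̂ = 36/255 = 0.14118.
SE = √(p̂(1−p̂)/n) = √(0.121246/255) = 0.021805.
The 99% critical value is z* = 2.576.
Margin of error = z*·SE = 2.576 × 0.021805 = 0.05617.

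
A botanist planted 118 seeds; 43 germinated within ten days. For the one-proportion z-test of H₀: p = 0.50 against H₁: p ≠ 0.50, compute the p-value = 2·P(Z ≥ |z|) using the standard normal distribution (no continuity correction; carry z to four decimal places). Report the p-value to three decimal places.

p-value = 0.003

p̂ = 43/118 = 0.36441.
SE₀ = √(0.50·0.50/118) = 0.046029.
Test statistic (full precision, shown to 4 dp): z = (43/118 − 0.50)/SE₀ ≈ -2.9458.
p-value = 2·P(Z ≥ |z|) with z = -2.9458 → 0.003.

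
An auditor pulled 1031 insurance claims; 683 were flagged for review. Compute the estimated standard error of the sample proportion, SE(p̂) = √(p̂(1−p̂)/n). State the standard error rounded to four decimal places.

SE = 0.0147

The sample proportion is 683/1031 = 0.66246.
p̂(1−p̂) = 0.66246·0.33754 = 0.223607.
SE = √(0.223607/1031) = 0.0147.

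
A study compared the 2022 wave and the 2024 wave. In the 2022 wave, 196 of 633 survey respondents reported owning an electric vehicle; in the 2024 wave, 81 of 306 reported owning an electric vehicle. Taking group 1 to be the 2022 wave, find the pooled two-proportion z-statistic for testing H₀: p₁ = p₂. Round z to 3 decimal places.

p̂₁ = 196/633 = 0.30964, p̂₂ = 81/306 = 0.26471.
Pooling: p̂ = 277/939 = 0.29499.
SE = √[p̂(1−p̂)(1/n₁+1/n₂)] = √[0.29499·0.70501·(1/633+1/306)] ≈ 0.031752.
z = 0.04493/0.031752 = 1.415.

z = 1.415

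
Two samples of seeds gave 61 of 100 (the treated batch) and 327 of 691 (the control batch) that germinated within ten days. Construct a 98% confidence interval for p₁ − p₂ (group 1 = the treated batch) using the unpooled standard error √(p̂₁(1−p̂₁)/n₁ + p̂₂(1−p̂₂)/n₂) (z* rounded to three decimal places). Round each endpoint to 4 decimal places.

(0.0150, 0.2585)

p̂₁ = 0.61000, p̂₂ = 0.47323, so the observed difference is 0.13677.
Unpooled SE = √(p̂₁(1−p̂₁)/n₁ + p̂₂(1−p̂₂)/n₂) = √(0.002379000 + 0.000360757) = 0.052343.
For 98% confidence, z* = 2.326. Margin = 2.326·0.052343 = 0.12175.
Interval: 0.13677 ± 0.12175 → (0.0150, 0.2585).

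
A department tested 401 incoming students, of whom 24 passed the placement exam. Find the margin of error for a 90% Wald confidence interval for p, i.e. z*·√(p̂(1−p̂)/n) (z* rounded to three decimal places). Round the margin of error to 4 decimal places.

ME = 0.0195

p̂ = 24/401 = 0.05985.
Standard error of p̂: √(0.056268/401) = √0.000140320 = 0.011846.
z* = 1.645 at the 90% level.
Margin of error = z*·SE = 1.645 × 0.011846 = 0.0195.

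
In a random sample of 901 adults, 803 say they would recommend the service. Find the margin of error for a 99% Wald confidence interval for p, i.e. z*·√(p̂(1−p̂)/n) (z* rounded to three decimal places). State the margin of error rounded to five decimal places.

ME = 0.02672

With x = 803 successes in n = 901, p̂ = 0.89123.
SE = √(p̂(1−p̂)/n) = √(0.096938/901) = 0.010373.
The 99% critical value is z* = 2.576.
So ME = 0.02672.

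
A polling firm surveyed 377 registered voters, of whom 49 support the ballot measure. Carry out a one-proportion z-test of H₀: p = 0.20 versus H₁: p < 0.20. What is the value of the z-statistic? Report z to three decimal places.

p̂ = 49/377 = 0.12997.
Null standard error: √(0.20·0.80/377) = √0.000424403 = 0.020601.
z = (p̂ − p₀)/SE = (0.12997 − 0.20)/0.020601 = -3.399.

z = -3.399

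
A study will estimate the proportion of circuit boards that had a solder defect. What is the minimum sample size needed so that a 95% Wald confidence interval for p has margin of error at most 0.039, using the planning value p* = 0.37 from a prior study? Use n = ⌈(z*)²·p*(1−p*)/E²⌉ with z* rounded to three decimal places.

n = 589

The 95% critical value is z* = 1.960.
p*(1−p*) = 0.2331.
Required n before rounding: 3.841600 × 0.2331 / 0.039² = 588.742.
⌈588.742⌉ = 589.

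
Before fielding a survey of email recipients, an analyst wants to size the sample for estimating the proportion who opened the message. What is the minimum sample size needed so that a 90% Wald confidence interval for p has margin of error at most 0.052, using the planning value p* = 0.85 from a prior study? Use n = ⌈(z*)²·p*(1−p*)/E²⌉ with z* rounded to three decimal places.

For 90% confidence, z* = 1.645.
p*(1−p*) = 0.85·0.15 = 0.1275.
Required n before rounding: 2.706025 × 0.1275 / 0.052² = 127.595.
Rounding up, n = 128.

n = 128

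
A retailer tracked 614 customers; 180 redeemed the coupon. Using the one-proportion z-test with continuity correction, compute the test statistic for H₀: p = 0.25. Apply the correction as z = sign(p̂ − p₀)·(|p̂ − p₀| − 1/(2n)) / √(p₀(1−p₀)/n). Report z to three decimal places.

The sample proportion is 180/614 = 0.29316. p̂ − p₀ = 0.043160.
1/(2n) = 0.000814.
Corrected numerator: |0.043160| − 0.000814 = 0.042346.
Null standard error: √(0.25·0.75/614) = √0.000305375 = 0.017475.
z = (+)0.042346/0.017475 = 2.423.

z = 2.423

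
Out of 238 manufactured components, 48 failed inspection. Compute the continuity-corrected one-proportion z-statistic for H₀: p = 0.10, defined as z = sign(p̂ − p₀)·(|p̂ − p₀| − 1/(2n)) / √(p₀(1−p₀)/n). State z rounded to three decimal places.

z = 5.121

p̂ = 48/238 = 0.20168. p̂ − p₀ = 0.101681.
1/(2n) = 0.002101.
Corrected numerator: |0.101681| − 0.002101 = 0.099580.
SE₀ = √(0.10·0.90/238) = 0.019446.
z = (+)0.099580/0.019446 = 5.121.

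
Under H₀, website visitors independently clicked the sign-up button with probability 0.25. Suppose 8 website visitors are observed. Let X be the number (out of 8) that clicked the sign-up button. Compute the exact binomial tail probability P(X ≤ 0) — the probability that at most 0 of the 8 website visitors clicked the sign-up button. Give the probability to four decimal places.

P = 0.1001

X ~ Binomial(n=8, p=0.25).
P(X ≤ 0) = C(8,0)·0.25^0·0.75^8.
= 0.100113 = 0.1001.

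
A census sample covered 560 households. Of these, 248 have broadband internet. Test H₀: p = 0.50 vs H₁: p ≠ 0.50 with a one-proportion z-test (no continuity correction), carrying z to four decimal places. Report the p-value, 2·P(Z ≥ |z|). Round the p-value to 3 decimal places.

p-value = 0.007

p̂ = 248/560 = 0.44286.
SE₀ = √(0.50·0.50/560) = 0.021129.
z = (p̂ − p₀)/SE = (248/560 − 0.50)/0.021129 ≈ -2.7045.
From the standard normal, 2·P(Z ≥ |z|) = 0.007.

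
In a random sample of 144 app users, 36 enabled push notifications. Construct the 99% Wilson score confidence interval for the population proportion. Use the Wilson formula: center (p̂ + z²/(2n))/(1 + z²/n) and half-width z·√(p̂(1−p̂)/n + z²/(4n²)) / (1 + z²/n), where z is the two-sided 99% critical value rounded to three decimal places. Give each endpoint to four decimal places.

Here p̂ = 36/144 = 0.25000 and z = 2.576 (z² = 6.635776).
1 + z²/n = 1.046082.
Center = (0.25000 + 0.023041)/1.046082 = 0.26101.
Radicand: p̂(1−p̂)/n + z²/(4n²) = 0.001302083 + 0.000080003 = 0.001382086.
Half-width = z·√(radicand)/denom = 2.576·0.037176/1.046082 = 0.09155.
CI: 0.26101 ± 0.09155 = (0.1695, 0.3526).

(0.1695, 0.3526)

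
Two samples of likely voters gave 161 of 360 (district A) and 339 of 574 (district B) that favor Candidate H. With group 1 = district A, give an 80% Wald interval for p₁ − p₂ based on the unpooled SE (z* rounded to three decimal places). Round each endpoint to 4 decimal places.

(-0.1860, -0.1007)

p̂₁ = 0.44722, p̂₂ = 0.59059, so the observed difference is -0.14337.
Unpooled SE = √(p̂₁(1−p̂₁)/n₁ + p̂₂(1−p̂₂)/n₂) = √(0.000686707 + 0.000421242) = 0.033286.
z* = 1.282 at the 80% level. Margin of error = 0.04267.
So the interval runs from -0.1860 to -0.1007.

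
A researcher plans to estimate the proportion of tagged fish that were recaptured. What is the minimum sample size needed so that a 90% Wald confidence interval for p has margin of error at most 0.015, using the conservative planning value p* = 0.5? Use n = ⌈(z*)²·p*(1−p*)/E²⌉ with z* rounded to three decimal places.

The 90% critical value is z* = 1.645.
p*(1−p*) = 0.50·0.50 = 0.2500.
Required n before rounding: 2.706025 × 0.2500 / 0.015² = 3006.694.
⌈3006.694⌉ = 3007.

n = 3007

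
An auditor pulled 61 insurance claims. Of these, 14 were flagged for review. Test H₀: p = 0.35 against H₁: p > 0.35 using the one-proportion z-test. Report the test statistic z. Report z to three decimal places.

p̂ = 14/61 = 0.22951.
Null standard error: √(0.35·0.65/61) = √0.003729508 = 0.061070.
z = (p̂ − p₀)/SE = (0.22951 − 0.35)/0.061070 = -1.973.

z = -1.973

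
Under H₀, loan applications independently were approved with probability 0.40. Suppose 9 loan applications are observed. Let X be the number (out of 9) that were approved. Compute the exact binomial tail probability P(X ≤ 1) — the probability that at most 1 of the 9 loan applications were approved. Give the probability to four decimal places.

X is binomial with n = 9 and p = 0.40.
P(X ≤ 1) = C(9,0)·0.40^0·0.60^9 + C(9,1)·0.40^1·0.60^8.
= 0.010078 + 0.060466 = 0.0705.

P = 0.0705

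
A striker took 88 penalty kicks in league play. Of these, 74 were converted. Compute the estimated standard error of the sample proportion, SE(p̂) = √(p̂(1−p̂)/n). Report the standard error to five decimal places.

SE = 0.03899

The sample proportion is 74/88 = 0.84091.
p̂(1−p̂) = 0.84091·0.15909 = 0.133780.
Dividing by n and taking the root: √0.001520227 = 0.03899.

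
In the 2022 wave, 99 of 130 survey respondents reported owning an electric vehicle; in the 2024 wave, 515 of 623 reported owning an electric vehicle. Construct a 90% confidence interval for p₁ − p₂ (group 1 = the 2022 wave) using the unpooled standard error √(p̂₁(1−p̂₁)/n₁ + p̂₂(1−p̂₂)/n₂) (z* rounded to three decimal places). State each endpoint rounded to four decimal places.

(-0.1315, 0.0012)

p̂₁ = 0.76154, p̂₂ = 0.82665, so the observed difference is -0.06511.
Unpooled SE = √(p̂₁(1−p̂₁)/n₁ + p̂₂(1−p̂₂)/n₂) = √(0.001396905 + 0.000230021) = 0.040335.
For 90% confidence, z* = 1.645. Margin = 1.645·0.040335 = 0.06635.
So the interval runs from -0.1315 to 0.0012.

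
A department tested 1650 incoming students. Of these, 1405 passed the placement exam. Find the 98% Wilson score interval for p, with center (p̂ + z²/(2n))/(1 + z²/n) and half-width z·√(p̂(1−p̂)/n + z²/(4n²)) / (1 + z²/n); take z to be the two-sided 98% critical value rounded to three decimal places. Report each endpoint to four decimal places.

(0.8300, 0.8707)

p̂ = 1405/1650 = 0.85152; z = 2.326, so z² = 5.410276.
1 + z²/n = 1.003279.
Adjusted center: (0.85152 + z²/(2n))/1.003279 = 0.85037.
Radicand: p̂(1−p̂)/n + z²/(4n²) = 0.000076629 + 0.000000497 = 0.000077126.
Half-width = z·√(radicand)/denom = 2.326·0.008782/1.003279 = 0.02036.
CI: 0.85037 ± 0.02036 = (0.8300, 0.8707).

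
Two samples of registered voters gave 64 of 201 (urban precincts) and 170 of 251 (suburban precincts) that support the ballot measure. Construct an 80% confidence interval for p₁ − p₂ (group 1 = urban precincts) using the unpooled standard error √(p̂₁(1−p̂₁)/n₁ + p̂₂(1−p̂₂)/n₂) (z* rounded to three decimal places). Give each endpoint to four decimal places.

p̂₁ = 64/201 = 0.31841, p̂₂ = 170/251 = 0.67729; p̂₁ − p̂₂ = -0.35888.
SE = √(0.001079723 + 0.000870789) = √0.001950512 = 0.044165.
The 80% critical value is z* = 1.282. Margin of error = 0.05662.
So the interval runs from -0.4155 to -0.3023.

(-0.4155, -0.3023)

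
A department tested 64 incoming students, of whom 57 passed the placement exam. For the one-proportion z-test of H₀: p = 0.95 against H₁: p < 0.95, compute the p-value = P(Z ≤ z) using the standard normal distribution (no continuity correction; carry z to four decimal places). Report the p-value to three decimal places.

p̂ = 57/64 = 0.89062.
SE₀ = √(0.95·0.05/64) = 0.027243.
z = (p̂ − p₀)/SE = (57/64 − 0.95)/0.027243 ≈ -2.1794.
From the standard normal, P(Z ≤ z) = 0.015.

p-value = 0.015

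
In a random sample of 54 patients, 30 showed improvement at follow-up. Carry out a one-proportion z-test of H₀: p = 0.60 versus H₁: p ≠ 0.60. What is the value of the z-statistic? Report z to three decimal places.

The sample proportion is 30/54 = 0.55556.
Null standard error: √(0.60·0.40/54) = √0.004444444 = 0.066667.
z = (p̂ − p₀)/SE = (0.55556 − 0.60)/0.066667 = -0.667.

z = -0.667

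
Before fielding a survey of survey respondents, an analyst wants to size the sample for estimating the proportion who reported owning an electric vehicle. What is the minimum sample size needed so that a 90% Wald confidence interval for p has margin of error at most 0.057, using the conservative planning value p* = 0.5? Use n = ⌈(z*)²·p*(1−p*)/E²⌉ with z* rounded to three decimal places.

n = 209

The 90% critical value is z* = 1.645.
p*(1−p*) = 0.2500.
(z*)²·p*(1−p*)/E² = 2.706025·0.2500/0.003249 = 208.220.
Rounding up, n = 209.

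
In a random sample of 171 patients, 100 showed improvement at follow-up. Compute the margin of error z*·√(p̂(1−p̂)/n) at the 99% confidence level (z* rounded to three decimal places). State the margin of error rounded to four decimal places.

ME = 0.0971

p̂ = 100/171 = 0.58480.
SE = √(p̂(1−p̂)/n) = √(0.242810/171) = 0.037682.
The 99% critical value is z* = 2.576.
Margin of error = z*·SE = 2.576 × 0.037682 = 0.0971.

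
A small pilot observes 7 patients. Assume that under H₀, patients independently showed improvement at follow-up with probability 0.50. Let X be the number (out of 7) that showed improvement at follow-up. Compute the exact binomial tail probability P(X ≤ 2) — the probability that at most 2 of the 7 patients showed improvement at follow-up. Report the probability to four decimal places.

X is binomial with n = 7 and p = 0.50.
P(X ≤ 2) = C(7,0)·0.50^0·0.50^7 + C(7,1)·0.50^1·0.50^6 + C(7,2)·0.50^2·0.50^5.
= 0.007812 + 0.054688 + 0.164062 = 0.2266.

P = 0.2266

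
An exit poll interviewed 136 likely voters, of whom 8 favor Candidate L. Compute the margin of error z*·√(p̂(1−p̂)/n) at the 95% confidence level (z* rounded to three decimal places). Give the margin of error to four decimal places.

The sample proportion is 8/136 = 0.05882.
SE(p̂) = √(0.05882·0.94118/136) = 0.020176.
z* = 1.960 at the 95% level.
ME = 1.960·0.020176 = 0.0395.

ME = 0.0395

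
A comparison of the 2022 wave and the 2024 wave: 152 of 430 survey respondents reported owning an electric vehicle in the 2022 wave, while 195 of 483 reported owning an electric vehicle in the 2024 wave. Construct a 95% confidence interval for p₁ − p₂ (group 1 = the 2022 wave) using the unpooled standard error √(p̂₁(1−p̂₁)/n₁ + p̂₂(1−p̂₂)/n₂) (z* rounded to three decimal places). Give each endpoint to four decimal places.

(-0.1131, 0.0127)

p̂₁ = 152/430 = 0.35349, p̂₂ = 195/483 = 0.40373; p̂₁ − p̂₂ = -0.05024.
SE = √(0.000531475 + 0.000498409) = √0.001029884 = 0.032092.
z* = 1.960 at the 95% level. Margin of error = 0.06290.
So the interval runs from -0.1131 to 0.0127.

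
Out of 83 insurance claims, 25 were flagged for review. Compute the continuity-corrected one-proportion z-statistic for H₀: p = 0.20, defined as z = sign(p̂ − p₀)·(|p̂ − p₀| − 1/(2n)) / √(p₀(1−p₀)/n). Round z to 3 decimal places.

z = 2.168

The sample proportion is 25/83 = 0.30120. p̂ − p₀ = 0.101205.
1/(2n) = 0.006024.
Corrected numerator: |0.101205| − 0.006024 = 0.095181.
Under H₀, SE = √(p₀(1−p₀)/n) = √(0.20·0.80/83) = √0.001927711 = 0.043906.
z = (+)0.095181/0.043906 = 2.168.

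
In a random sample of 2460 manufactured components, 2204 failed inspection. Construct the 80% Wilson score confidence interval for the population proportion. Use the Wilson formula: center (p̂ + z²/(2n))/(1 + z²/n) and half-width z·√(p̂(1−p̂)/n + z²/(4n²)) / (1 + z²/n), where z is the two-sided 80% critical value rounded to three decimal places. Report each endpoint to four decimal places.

(0.8878, 0.9036)

p̂ = 2204/2460 = 0.89593; z = 1.282, so z² = 1.643524.
1 + z²/n = 1.000668.
Adjusted center: (0.89593 + z²/(2n))/1.000668 = 0.89567.
Radicand: p̂(1−p̂)/n + z²/(4n²) = 0.000037901 + 0.000000068 = 0.000037969.
Half-width = z·√(radicand)/denom = 1.282·0.006162/1.000668 = 0.00789.
CI: 0.89567 ± 0.00789 = (0.8878, 0.9036).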